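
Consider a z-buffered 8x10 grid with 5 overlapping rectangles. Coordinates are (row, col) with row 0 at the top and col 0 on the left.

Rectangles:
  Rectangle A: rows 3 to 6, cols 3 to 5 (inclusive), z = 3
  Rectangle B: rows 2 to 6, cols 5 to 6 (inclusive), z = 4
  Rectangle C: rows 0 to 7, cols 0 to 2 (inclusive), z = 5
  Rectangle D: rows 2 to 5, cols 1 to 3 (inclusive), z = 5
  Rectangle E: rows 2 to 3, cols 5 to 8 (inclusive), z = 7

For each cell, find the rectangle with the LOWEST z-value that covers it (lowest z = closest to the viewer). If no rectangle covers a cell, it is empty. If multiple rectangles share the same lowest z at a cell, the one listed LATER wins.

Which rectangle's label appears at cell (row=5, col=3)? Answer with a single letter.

Answer: A

Derivation:
Check cell (5,3):
  A: rows 3-6 cols 3-5 z=3 -> covers; best now A (z=3)
  B: rows 2-6 cols 5-6 -> outside (col miss)
  C: rows 0-7 cols 0-2 -> outside (col miss)
  D: rows 2-5 cols 1-3 z=5 -> covers; best now A (z=3)
  E: rows 2-3 cols 5-8 -> outside (row miss)
Winner: A at z=3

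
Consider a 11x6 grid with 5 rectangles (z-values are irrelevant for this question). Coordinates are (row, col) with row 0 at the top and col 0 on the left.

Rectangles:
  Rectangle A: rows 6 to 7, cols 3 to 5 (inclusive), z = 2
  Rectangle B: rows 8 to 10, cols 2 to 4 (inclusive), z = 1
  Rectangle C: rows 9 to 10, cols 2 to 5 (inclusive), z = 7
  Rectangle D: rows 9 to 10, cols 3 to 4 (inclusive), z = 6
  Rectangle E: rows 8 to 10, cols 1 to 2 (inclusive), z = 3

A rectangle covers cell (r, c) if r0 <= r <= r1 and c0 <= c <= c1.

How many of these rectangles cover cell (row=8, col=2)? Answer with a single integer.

Check cell (8,2):
  A: rows 6-7 cols 3-5 -> outside (row miss)
  B: rows 8-10 cols 2-4 -> covers
  C: rows 9-10 cols 2-5 -> outside (row miss)
  D: rows 9-10 cols 3-4 -> outside (row miss)
  E: rows 8-10 cols 1-2 -> covers
Count covering = 2

Answer: 2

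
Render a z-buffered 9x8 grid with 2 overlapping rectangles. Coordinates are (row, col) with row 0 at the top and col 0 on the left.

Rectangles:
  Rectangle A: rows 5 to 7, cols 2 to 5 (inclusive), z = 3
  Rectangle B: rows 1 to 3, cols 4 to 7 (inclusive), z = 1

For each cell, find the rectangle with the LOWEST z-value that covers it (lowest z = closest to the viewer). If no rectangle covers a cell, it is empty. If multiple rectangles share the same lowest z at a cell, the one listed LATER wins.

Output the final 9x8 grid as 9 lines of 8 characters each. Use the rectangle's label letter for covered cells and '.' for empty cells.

........
....BBBB
....BBBB
....BBBB
........
..AAAA..
..AAAA..
..AAAA..
........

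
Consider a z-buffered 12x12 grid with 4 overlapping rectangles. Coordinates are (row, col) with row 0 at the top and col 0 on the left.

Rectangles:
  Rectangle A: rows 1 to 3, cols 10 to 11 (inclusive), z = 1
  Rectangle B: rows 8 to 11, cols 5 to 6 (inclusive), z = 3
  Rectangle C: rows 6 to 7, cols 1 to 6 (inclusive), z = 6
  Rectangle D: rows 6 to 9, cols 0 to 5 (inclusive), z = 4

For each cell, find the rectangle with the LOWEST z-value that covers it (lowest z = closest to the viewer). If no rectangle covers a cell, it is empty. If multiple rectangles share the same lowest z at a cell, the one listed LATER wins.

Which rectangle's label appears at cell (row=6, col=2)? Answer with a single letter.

Answer: D

Derivation:
Check cell (6,2):
  A: rows 1-3 cols 10-11 -> outside (row miss)
  B: rows 8-11 cols 5-6 -> outside (row miss)
  C: rows 6-7 cols 1-6 z=6 -> covers; best now C (z=6)
  D: rows 6-9 cols 0-5 z=4 -> covers; best now D (z=4)
Winner: D at z=4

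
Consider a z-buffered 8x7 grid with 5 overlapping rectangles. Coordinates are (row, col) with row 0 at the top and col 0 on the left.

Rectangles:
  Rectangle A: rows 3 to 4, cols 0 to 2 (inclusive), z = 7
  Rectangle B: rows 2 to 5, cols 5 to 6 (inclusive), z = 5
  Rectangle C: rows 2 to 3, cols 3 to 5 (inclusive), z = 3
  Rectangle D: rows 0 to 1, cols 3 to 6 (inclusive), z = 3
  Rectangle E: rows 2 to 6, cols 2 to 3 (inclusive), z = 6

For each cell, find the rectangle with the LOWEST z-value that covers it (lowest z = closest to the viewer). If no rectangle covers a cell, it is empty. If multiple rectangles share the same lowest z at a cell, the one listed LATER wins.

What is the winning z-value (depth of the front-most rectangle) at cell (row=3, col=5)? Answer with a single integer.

Check cell (3,5):
  A: rows 3-4 cols 0-2 -> outside (col miss)
  B: rows 2-5 cols 5-6 z=5 -> covers; best now B (z=5)
  C: rows 2-3 cols 3-5 z=3 -> covers; best now C (z=3)
  D: rows 0-1 cols 3-6 -> outside (row miss)
  E: rows 2-6 cols 2-3 -> outside (col miss)
Winner: C at z=3

Answer: 3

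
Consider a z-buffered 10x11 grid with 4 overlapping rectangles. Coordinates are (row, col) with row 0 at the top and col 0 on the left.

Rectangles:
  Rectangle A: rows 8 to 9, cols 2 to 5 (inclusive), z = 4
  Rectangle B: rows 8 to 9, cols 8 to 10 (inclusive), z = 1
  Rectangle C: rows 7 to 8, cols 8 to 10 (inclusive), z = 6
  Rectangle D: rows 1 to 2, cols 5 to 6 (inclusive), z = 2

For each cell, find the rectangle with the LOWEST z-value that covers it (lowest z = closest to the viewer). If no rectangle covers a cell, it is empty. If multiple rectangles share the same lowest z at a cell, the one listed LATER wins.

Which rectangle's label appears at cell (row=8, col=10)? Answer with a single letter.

Answer: B

Derivation:
Check cell (8,10):
  A: rows 8-9 cols 2-5 -> outside (col miss)
  B: rows 8-9 cols 8-10 z=1 -> covers; best now B (z=1)
  C: rows 7-8 cols 8-10 z=6 -> covers; best now B (z=1)
  D: rows 1-2 cols 5-6 -> outside (row miss)
Winner: B at z=1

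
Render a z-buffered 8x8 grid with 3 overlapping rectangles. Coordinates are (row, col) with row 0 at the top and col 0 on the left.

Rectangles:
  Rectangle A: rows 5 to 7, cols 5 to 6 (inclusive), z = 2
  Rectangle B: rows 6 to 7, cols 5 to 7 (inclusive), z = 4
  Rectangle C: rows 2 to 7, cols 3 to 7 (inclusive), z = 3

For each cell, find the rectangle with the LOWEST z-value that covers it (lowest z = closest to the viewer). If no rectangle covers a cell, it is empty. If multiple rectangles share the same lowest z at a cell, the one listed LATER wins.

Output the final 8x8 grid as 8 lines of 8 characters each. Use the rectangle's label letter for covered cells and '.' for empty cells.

........
........
...CCCCC
...CCCCC
...CCCCC
...CCAAC
...CCAAC
...CCAAC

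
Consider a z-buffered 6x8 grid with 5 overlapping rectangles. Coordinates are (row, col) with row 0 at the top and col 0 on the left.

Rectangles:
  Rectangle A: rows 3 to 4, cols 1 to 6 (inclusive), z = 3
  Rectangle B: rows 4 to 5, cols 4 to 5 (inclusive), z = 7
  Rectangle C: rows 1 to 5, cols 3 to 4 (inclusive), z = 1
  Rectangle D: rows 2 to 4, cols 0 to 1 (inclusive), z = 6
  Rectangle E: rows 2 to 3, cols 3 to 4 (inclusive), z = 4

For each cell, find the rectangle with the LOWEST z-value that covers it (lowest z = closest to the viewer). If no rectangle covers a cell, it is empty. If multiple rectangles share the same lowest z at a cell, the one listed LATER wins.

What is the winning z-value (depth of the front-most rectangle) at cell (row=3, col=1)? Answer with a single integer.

Check cell (3,1):
  A: rows 3-4 cols 1-6 z=3 -> covers; best now A (z=3)
  B: rows 4-5 cols 4-5 -> outside (row miss)
  C: rows 1-5 cols 3-4 -> outside (col miss)
  D: rows 2-4 cols 0-1 z=6 -> covers; best now A (z=3)
  E: rows 2-3 cols 3-4 -> outside (col miss)
Winner: A at z=3

Answer: 3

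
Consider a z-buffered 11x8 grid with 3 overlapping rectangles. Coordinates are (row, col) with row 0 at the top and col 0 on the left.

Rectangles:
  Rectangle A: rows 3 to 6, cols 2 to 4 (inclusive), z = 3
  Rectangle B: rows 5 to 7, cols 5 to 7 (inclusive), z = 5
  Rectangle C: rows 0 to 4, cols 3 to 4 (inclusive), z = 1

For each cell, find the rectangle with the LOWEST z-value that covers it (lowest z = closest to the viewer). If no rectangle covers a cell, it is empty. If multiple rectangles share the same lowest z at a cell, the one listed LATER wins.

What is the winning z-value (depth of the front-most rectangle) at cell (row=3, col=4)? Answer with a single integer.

Answer: 1

Derivation:
Check cell (3,4):
  A: rows 3-6 cols 2-4 z=3 -> covers; best now A (z=3)
  B: rows 5-7 cols 5-7 -> outside (row miss)
  C: rows 0-4 cols 3-4 z=1 -> covers; best now C (z=1)
Winner: C at z=1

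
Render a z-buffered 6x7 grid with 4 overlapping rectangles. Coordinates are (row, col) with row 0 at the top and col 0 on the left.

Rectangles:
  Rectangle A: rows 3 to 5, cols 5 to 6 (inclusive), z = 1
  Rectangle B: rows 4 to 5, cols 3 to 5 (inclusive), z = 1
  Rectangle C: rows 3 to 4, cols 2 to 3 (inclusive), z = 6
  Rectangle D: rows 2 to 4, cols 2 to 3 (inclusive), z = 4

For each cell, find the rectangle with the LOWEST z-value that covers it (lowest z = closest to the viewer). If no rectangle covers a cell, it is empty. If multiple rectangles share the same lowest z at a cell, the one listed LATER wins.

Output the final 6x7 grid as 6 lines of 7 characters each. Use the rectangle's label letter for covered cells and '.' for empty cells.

.......
.......
..DD...
..DD.AA
..DBBBA
...BBBA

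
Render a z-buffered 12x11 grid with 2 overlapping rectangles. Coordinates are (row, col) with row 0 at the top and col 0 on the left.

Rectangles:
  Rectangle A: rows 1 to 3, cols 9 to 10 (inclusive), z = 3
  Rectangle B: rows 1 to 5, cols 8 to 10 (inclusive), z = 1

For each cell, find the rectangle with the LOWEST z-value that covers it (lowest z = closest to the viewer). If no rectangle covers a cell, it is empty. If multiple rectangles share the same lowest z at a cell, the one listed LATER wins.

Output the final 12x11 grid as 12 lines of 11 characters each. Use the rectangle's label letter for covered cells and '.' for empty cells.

...........
........BBB
........BBB
........BBB
........BBB
........BBB
...........
...........
...........
...........
...........
...........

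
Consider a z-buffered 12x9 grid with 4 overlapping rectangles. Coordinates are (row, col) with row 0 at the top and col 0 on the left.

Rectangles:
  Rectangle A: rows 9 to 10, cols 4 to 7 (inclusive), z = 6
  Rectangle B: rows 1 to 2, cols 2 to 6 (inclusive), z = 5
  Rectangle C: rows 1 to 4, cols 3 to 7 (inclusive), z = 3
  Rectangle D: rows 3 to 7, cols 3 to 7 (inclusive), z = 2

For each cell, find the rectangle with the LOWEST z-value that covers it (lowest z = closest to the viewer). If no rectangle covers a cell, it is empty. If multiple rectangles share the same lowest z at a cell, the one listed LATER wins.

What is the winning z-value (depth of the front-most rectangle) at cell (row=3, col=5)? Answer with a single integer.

Answer: 2

Derivation:
Check cell (3,5):
  A: rows 9-10 cols 4-7 -> outside (row miss)
  B: rows 1-2 cols 2-6 -> outside (row miss)
  C: rows 1-4 cols 3-7 z=3 -> covers; best now C (z=3)
  D: rows 3-7 cols 3-7 z=2 -> covers; best now D (z=2)
Winner: D at z=2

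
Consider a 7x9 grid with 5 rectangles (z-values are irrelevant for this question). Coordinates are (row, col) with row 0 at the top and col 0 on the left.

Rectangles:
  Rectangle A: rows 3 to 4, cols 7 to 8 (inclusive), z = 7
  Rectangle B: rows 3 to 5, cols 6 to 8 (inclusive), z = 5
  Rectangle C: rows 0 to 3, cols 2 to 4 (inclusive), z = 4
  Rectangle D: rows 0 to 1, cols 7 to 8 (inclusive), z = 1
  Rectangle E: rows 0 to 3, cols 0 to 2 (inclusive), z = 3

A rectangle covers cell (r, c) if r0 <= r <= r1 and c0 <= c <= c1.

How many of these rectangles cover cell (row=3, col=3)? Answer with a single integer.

Check cell (3,3):
  A: rows 3-4 cols 7-8 -> outside (col miss)
  B: rows 3-5 cols 6-8 -> outside (col miss)
  C: rows 0-3 cols 2-4 -> covers
  D: rows 0-1 cols 7-8 -> outside (row miss)
  E: rows 0-3 cols 0-2 -> outside (col miss)
Count covering = 1

Answer: 1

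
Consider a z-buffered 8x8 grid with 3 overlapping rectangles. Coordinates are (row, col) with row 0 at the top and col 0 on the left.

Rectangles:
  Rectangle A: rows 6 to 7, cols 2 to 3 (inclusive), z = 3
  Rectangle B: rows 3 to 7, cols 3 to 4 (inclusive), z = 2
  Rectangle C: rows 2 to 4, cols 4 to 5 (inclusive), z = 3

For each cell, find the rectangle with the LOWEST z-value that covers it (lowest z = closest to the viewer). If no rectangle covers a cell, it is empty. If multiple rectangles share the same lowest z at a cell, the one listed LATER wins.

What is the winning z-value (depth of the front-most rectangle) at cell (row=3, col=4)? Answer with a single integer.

Check cell (3,4):
  A: rows 6-7 cols 2-3 -> outside (row miss)
  B: rows 3-7 cols 3-4 z=2 -> covers; best now B (z=2)
  C: rows 2-4 cols 4-5 z=3 -> covers; best now B (z=2)
Winner: B at z=2

Answer: 2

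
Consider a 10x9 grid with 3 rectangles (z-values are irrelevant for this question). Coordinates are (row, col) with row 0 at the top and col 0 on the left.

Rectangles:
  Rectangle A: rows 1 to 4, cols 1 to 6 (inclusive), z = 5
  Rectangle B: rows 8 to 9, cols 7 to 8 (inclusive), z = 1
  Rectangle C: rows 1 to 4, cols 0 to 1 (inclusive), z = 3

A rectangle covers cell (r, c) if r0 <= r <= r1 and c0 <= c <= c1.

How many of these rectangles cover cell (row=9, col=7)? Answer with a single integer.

Check cell (9,7):
  A: rows 1-4 cols 1-6 -> outside (row miss)
  B: rows 8-9 cols 7-8 -> covers
  C: rows 1-4 cols 0-1 -> outside (row miss)
Count covering = 1

Answer: 1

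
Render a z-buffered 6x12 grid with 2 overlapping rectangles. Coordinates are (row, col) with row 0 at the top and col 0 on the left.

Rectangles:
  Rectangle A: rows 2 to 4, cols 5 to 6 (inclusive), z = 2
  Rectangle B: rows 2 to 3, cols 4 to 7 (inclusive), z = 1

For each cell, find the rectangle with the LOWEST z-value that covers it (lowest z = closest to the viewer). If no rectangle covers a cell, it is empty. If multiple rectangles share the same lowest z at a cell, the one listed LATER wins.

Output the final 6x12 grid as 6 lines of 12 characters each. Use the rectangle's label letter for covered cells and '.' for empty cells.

............
............
....BBBB....
....BBBB....
.....AA.....
............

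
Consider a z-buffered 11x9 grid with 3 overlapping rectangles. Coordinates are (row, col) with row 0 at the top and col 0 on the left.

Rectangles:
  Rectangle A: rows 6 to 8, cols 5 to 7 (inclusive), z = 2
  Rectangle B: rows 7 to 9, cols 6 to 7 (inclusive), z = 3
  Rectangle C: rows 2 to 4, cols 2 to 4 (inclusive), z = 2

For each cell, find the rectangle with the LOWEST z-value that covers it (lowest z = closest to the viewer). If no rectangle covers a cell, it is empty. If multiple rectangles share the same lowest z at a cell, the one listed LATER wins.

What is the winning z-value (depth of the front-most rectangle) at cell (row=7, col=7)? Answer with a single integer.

Answer: 2

Derivation:
Check cell (7,7):
  A: rows 6-8 cols 5-7 z=2 -> covers; best now A (z=2)
  B: rows 7-9 cols 6-7 z=3 -> covers; best now A (z=2)
  C: rows 2-4 cols 2-4 -> outside (row miss)
Winner: A at z=2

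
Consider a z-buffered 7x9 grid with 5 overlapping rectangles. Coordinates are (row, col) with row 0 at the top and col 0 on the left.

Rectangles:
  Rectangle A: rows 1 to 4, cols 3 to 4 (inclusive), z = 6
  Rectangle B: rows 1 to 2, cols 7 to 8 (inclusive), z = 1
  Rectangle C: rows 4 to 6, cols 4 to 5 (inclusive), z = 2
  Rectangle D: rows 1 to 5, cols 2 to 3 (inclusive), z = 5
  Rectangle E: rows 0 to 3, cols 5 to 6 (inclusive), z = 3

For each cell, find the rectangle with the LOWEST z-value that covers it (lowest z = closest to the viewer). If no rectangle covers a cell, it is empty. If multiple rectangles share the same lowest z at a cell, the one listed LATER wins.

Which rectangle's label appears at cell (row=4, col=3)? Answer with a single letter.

Answer: D

Derivation:
Check cell (4,3):
  A: rows 1-4 cols 3-4 z=6 -> covers; best now A (z=6)
  B: rows 1-2 cols 7-8 -> outside (row miss)
  C: rows 4-6 cols 4-5 -> outside (col miss)
  D: rows 1-5 cols 2-3 z=5 -> covers; best now D (z=5)
  E: rows 0-3 cols 5-6 -> outside (row miss)
Winner: D at z=5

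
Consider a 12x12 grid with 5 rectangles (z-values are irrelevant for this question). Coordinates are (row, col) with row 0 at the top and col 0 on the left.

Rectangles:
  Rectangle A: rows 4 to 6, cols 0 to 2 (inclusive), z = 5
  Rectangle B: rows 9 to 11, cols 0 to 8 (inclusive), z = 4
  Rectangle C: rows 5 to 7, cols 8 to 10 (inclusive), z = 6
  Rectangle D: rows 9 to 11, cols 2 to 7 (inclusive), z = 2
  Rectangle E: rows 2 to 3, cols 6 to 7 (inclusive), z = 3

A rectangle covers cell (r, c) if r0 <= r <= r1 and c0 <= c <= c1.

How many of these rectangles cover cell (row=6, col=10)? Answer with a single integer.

Check cell (6,10):
  A: rows 4-6 cols 0-2 -> outside (col miss)
  B: rows 9-11 cols 0-8 -> outside (row miss)
  C: rows 5-7 cols 8-10 -> covers
  D: rows 9-11 cols 2-7 -> outside (row miss)
  E: rows 2-3 cols 6-7 -> outside (row miss)
Count covering = 1

Answer: 1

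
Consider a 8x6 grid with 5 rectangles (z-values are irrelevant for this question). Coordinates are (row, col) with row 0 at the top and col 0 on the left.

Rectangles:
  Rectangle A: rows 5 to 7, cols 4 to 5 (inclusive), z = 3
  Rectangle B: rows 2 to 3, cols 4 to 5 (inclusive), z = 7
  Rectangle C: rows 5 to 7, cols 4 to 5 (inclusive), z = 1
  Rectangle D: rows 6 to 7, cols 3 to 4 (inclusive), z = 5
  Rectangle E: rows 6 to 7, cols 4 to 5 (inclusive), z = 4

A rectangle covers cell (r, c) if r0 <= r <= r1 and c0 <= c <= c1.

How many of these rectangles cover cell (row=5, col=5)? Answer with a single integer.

Answer: 2

Derivation:
Check cell (5,5):
  A: rows 5-7 cols 4-5 -> covers
  B: rows 2-3 cols 4-5 -> outside (row miss)
  C: rows 5-7 cols 4-5 -> covers
  D: rows 6-7 cols 3-4 -> outside (row miss)
  E: rows 6-7 cols 4-5 -> outside (row miss)
Count covering = 2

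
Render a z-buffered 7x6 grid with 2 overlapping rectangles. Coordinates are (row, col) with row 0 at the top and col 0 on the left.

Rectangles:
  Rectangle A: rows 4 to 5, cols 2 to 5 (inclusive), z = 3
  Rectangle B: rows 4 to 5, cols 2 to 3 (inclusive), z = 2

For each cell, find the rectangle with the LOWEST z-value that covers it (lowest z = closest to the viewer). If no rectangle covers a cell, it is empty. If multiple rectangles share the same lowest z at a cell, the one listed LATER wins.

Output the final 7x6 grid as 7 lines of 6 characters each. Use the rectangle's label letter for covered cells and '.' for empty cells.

......
......
......
......
..BBAA
..BBAA
......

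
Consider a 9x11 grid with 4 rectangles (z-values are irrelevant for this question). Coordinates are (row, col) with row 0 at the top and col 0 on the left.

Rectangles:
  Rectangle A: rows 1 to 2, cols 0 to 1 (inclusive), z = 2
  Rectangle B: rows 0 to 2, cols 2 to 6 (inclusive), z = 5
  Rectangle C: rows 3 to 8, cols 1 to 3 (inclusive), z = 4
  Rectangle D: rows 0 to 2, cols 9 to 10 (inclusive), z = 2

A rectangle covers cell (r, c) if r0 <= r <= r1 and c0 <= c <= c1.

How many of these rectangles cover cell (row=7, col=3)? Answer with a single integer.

Check cell (7,3):
  A: rows 1-2 cols 0-1 -> outside (row miss)
  B: rows 0-2 cols 2-6 -> outside (row miss)
  C: rows 3-8 cols 1-3 -> covers
  D: rows 0-2 cols 9-10 -> outside (row miss)
Count covering = 1

Answer: 1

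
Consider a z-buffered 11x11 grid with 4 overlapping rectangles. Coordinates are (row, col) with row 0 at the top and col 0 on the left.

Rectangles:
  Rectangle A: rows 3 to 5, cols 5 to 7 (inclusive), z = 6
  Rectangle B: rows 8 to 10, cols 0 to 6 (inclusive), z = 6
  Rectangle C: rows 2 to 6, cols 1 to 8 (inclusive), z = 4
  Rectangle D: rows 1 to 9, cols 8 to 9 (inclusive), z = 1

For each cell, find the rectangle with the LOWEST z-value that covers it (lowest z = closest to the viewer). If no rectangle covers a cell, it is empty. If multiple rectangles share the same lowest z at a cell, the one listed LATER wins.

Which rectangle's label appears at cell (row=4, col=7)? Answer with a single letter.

Check cell (4,7):
  A: rows 3-5 cols 5-7 z=6 -> covers; best now A (z=6)
  B: rows 8-10 cols 0-6 -> outside (row miss)
  C: rows 2-6 cols 1-8 z=4 -> covers; best now C (z=4)
  D: rows 1-9 cols 8-9 -> outside (col miss)
Winner: C at z=4

Answer: C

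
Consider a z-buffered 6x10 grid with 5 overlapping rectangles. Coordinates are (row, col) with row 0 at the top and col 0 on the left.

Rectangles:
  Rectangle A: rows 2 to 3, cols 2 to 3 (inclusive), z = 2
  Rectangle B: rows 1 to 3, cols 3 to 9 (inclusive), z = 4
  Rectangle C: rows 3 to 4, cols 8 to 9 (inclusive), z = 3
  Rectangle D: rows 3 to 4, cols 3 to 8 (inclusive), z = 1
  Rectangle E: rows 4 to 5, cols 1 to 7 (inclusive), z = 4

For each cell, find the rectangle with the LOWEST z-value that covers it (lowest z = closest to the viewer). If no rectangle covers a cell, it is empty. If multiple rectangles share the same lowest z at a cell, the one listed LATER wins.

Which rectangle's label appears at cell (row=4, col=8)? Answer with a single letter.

Check cell (4,8):
  A: rows 2-3 cols 2-3 -> outside (row miss)
  B: rows 1-3 cols 3-9 -> outside (row miss)
  C: rows 3-4 cols 8-9 z=3 -> covers; best now C (z=3)
  D: rows 3-4 cols 3-8 z=1 -> covers; best now D (z=1)
  E: rows 4-5 cols 1-7 -> outside (col miss)
Winner: D at z=1

Answer: D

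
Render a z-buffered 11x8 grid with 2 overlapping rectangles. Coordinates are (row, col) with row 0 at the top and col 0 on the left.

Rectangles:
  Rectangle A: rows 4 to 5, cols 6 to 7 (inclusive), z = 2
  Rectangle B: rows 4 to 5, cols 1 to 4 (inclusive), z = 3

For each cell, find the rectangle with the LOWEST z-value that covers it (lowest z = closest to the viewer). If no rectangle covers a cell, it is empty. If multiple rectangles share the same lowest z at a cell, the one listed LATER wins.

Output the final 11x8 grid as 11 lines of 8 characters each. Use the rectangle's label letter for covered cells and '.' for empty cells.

........
........
........
........
.BBBB.AA
.BBBB.AA
........
........
........
........
........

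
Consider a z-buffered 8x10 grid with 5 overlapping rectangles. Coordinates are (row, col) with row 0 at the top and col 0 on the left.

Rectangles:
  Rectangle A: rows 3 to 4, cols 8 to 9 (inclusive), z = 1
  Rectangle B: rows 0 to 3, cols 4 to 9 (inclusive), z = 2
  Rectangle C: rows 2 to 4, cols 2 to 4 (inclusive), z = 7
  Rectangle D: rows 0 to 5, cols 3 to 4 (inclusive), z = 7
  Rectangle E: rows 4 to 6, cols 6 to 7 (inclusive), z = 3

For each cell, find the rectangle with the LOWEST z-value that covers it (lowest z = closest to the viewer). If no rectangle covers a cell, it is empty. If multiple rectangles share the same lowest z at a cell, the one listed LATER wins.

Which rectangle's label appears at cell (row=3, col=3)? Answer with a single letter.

Answer: D

Derivation:
Check cell (3,3):
  A: rows 3-4 cols 8-9 -> outside (col miss)
  B: rows 0-3 cols 4-9 -> outside (col miss)
  C: rows 2-4 cols 2-4 z=7 -> covers; best now C (z=7)
  D: rows 0-5 cols 3-4 z=7 -> covers; best now D (z=7)
  E: rows 4-6 cols 6-7 -> outside (row miss)
Winner: D at z=7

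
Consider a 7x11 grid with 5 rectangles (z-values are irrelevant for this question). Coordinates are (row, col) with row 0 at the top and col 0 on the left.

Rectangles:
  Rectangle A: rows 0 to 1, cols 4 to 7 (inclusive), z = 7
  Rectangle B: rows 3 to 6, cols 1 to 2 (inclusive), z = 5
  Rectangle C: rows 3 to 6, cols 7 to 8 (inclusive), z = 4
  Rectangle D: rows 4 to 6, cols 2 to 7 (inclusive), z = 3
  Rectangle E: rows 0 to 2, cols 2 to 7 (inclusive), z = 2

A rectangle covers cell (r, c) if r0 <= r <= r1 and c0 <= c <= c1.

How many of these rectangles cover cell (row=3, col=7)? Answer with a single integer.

Answer: 1

Derivation:
Check cell (3,7):
  A: rows 0-1 cols 4-7 -> outside (row miss)
  B: rows 3-6 cols 1-2 -> outside (col miss)
  C: rows 3-6 cols 7-8 -> covers
  D: rows 4-6 cols 2-7 -> outside (row miss)
  E: rows 0-2 cols 2-7 -> outside (row miss)
Count covering = 1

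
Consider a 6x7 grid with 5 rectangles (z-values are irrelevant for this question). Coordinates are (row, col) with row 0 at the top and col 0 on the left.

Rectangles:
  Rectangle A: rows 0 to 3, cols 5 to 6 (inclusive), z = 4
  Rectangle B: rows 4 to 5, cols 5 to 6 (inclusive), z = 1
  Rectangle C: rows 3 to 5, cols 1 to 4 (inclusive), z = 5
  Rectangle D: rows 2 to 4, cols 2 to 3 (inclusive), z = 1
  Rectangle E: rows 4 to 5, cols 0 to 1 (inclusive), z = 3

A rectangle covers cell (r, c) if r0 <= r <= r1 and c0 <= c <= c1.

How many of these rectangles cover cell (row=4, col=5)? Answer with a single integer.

Check cell (4,5):
  A: rows 0-3 cols 5-6 -> outside (row miss)
  B: rows 4-5 cols 5-6 -> covers
  C: rows 3-5 cols 1-4 -> outside (col miss)
  D: rows 2-4 cols 2-3 -> outside (col miss)
  E: rows 4-5 cols 0-1 -> outside (col miss)
Count covering = 1

Answer: 1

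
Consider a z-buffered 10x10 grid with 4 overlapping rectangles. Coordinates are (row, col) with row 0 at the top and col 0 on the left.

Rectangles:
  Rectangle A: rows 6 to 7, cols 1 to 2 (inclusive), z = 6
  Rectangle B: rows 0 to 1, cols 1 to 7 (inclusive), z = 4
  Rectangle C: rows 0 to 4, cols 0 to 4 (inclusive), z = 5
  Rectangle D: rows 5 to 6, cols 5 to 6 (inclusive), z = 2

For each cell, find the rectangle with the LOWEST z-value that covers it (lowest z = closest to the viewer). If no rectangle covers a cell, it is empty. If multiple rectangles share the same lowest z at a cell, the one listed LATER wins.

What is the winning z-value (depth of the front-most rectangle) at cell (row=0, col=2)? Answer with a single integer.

Check cell (0,2):
  A: rows 6-7 cols 1-2 -> outside (row miss)
  B: rows 0-1 cols 1-7 z=4 -> covers; best now B (z=4)
  C: rows 0-4 cols 0-4 z=5 -> covers; best now B (z=4)
  D: rows 5-6 cols 5-6 -> outside (row miss)
Winner: B at z=4

Answer: 4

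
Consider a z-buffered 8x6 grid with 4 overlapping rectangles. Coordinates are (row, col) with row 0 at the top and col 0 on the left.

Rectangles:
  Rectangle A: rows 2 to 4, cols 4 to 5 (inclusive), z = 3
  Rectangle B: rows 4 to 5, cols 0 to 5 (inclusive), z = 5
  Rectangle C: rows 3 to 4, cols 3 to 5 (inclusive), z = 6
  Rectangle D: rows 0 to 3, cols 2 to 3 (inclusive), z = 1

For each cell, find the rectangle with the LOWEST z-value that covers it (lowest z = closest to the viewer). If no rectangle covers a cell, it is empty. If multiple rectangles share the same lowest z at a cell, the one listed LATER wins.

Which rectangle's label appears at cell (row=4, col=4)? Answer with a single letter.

Check cell (4,4):
  A: rows 2-4 cols 4-5 z=3 -> covers; best now A (z=3)
  B: rows 4-5 cols 0-5 z=5 -> covers; best now A (z=3)
  C: rows 3-4 cols 3-5 z=6 -> covers; best now A (z=3)
  D: rows 0-3 cols 2-3 -> outside (row miss)
Winner: A at z=3

Answer: A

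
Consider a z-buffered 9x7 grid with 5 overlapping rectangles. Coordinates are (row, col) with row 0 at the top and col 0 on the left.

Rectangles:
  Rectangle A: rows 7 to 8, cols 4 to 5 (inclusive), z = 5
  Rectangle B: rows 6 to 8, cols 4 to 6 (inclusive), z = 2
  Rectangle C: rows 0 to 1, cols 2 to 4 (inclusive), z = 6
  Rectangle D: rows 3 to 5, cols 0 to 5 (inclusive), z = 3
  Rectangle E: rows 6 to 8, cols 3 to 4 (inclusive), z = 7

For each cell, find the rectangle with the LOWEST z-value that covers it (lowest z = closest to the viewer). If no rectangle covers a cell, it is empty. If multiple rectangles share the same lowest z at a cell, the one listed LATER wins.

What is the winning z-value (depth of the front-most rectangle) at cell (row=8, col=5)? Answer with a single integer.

Answer: 2

Derivation:
Check cell (8,5):
  A: rows 7-8 cols 4-5 z=5 -> covers; best now A (z=5)
  B: rows 6-8 cols 4-6 z=2 -> covers; best now B (z=2)
  C: rows 0-1 cols 2-4 -> outside (row miss)
  D: rows 3-5 cols 0-5 -> outside (row miss)
  E: rows 6-8 cols 3-4 -> outside (col miss)
Winner: B at z=2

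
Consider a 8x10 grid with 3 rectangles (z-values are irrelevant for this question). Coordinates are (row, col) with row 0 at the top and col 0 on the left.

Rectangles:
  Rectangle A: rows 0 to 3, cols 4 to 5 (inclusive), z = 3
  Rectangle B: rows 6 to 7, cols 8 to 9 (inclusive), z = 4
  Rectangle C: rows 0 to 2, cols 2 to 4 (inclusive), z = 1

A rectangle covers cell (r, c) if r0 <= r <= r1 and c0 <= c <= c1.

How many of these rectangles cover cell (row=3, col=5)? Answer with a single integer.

Answer: 1

Derivation:
Check cell (3,5):
  A: rows 0-3 cols 4-5 -> covers
  B: rows 6-7 cols 8-9 -> outside (row miss)
  C: rows 0-2 cols 2-4 -> outside (row miss)
Count covering = 1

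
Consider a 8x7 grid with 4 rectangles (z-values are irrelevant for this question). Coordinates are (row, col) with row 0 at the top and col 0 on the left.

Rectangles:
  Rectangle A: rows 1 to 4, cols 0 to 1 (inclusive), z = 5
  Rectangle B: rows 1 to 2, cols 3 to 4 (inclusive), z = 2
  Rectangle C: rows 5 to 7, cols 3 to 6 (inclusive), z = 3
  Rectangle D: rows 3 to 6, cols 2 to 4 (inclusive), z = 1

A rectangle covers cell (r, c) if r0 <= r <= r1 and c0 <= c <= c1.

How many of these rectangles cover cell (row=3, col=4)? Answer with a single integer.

Check cell (3,4):
  A: rows 1-4 cols 0-1 -> outside (col miss)
  B: rows 1-2 cols 3-4 -> outside (row miss)
  C: rows 5-7 cols 3-6 -> outside (row miss)
  D: rows 3-6 cols 2-4 -> covers
Count covering = 1

Answer: 1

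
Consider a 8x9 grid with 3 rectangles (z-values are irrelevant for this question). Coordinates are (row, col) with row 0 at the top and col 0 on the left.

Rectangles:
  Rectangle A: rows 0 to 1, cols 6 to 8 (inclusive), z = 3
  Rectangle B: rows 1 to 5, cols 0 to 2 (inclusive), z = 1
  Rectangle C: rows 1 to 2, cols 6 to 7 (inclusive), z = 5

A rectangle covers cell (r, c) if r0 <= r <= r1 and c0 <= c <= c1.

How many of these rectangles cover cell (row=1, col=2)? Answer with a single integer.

Answer: 1

Derivation:
Check cell (1,2):
  A: rows 0-1 cols 6-8 -> outside (col miss)
  B: rows 1-5 cols 0-2 -> covers
  C: rows 1-2 cols 6-7 -> outside (col miss)
Count covering = 1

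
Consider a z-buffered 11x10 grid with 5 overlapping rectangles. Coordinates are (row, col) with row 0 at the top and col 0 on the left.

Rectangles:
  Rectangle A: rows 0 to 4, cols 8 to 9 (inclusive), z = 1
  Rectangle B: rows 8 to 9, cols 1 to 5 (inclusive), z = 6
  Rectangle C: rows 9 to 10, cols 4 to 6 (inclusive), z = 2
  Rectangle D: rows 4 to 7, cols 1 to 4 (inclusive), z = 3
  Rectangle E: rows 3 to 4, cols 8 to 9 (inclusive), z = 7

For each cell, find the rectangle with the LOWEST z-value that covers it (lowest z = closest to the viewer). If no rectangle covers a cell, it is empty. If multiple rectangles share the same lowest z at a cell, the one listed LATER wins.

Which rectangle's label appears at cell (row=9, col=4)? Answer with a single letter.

Answer: C

Derivation:
Check cell (9,4):
  A: rows 0-4 cols 8-9 -> outside (row miss)
  B: rows 8-9 cols 1-5 z=6 -> covers; best now B (z=6)
  C: rows 9-10 cols 4-6 z=2 -> covers; best now C (z=2)
  D: rows 4-7 cols 1-4 -> outside (row miss)
  E: rows 3-4 cols 8-9 -> outside (row miss)
Winner: C at z=2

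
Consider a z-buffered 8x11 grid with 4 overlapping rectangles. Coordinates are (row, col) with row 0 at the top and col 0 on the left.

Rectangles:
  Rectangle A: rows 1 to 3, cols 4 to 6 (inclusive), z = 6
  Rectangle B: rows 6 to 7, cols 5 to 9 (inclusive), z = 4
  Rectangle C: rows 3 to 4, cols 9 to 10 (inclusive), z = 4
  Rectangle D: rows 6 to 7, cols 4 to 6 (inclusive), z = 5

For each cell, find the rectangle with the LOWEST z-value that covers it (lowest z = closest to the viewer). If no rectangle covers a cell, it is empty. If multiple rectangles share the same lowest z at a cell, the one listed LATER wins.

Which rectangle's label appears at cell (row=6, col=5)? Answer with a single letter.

Check cell (6,5):
  A: rows 1-3 cols 4-6 -> outside (row miss)
  B: rows 6-7 cols 5-9 z=4 -> covers; best now B (z=4)
  C: rows 3-4 cols 9-10 -> outside (row miss)
  D: rows 6-7 cols 4-6 z=5 -> covers; best now B (z=4)
Winner: B at z=4

Answer: B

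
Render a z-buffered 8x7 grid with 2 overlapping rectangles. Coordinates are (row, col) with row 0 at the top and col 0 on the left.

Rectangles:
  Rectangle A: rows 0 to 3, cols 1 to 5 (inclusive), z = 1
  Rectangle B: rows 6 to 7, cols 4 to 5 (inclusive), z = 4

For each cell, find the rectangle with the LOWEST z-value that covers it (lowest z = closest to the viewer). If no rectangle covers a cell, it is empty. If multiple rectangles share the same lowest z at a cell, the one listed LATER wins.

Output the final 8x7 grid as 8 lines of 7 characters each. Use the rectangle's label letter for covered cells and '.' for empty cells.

.AAAAA.
.AAAAA.
.AAAAA.
.AAAAA.
.......
.......
....BB.
....BB.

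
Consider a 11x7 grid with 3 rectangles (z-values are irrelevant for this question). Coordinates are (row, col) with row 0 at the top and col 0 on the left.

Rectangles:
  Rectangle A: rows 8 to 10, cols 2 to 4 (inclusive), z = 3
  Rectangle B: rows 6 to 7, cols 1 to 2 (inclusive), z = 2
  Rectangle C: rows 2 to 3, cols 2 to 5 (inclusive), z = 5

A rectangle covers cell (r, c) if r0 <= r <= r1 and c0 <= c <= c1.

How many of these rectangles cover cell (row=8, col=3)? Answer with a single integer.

Answer: 1

Derivation:
Check cell (8,3):
  A: rows 8-10 cols 2-4 -> covers
  B: rows 6-7 cols 1-2 -> outside (row miss)
  C: rows 2-3 cols 2-5 -> outside (row miss)
Count covering = 1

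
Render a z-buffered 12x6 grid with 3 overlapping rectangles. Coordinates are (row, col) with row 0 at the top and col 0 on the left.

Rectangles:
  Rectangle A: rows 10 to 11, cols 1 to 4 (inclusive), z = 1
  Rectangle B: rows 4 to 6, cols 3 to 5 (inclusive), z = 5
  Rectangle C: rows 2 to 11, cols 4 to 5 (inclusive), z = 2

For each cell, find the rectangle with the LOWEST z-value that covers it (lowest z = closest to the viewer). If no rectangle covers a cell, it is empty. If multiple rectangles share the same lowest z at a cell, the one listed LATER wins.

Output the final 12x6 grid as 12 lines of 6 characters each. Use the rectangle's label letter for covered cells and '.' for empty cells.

......
......
....CC
....CC
...BCC
...BCC
...BCC
....CC
....CC
....CC
.AAAAC
.AAAAC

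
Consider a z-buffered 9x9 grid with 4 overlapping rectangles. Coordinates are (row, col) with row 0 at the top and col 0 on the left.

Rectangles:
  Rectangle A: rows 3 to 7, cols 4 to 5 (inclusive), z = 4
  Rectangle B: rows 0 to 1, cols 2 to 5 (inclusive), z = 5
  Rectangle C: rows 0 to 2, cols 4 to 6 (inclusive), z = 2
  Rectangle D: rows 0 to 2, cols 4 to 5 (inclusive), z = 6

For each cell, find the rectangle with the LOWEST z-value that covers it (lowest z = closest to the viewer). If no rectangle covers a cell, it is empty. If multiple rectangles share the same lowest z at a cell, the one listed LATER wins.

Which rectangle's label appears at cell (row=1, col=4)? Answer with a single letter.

Answer: C

Derivation:
Check cell (1,4):
  A: rows 3-7 cols 4-5 -> outside (row miss)
  B: rows 0-1 cols 2-5 z=5 -> covers; best now B (z=5)
  C: rows 0-2 cols 4-6 z=2 -> covers; best now C (z=2)
  D: rows 0-2 cols 4-5 z=6 -> covers; best now C (z=2)
Winner: C at z=2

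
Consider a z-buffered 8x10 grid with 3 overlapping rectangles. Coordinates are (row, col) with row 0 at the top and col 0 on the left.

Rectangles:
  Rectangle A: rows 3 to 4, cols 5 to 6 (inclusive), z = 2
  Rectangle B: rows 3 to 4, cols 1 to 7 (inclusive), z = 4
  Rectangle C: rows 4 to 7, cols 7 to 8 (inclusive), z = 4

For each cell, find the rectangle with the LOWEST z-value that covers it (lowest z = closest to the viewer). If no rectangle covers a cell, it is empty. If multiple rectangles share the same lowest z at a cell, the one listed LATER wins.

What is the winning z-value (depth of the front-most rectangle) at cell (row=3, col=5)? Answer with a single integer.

Check cell (3,5):
  A: rows 3-4 cols 5-6 z=2 -> covers; best now A (z=2)
  B: rows 3-4 cols 1-7 z=4 -> covers; best now A (z=2)
  C: rows 4-7 cols 7-8 -> outside (row miss)
Winner: A at z=2

Answer: 2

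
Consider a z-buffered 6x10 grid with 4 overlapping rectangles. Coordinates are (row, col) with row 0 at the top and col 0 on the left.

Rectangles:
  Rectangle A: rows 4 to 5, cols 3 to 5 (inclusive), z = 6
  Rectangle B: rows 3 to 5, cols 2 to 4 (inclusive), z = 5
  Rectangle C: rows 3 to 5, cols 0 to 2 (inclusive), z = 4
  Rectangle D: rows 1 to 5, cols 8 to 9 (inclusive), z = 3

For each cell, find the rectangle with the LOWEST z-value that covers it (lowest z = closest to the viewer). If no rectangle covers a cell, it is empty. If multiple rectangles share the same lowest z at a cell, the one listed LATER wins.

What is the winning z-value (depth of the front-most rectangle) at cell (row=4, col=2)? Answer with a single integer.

Check cell (4,2):
  A: rows 4-5 cols 3-5 -> outside (col miss)
  B: rows 3-5 cols 2-4 z=5 -> covers; best now B (z=5)
  C: rows 3-5 cols 0-2 z=4 -> covers; best now C (z=4)
  D: rows 1-5 cols 8-9 -> outside (col miss)
Winner: C at z=4

Answer: 4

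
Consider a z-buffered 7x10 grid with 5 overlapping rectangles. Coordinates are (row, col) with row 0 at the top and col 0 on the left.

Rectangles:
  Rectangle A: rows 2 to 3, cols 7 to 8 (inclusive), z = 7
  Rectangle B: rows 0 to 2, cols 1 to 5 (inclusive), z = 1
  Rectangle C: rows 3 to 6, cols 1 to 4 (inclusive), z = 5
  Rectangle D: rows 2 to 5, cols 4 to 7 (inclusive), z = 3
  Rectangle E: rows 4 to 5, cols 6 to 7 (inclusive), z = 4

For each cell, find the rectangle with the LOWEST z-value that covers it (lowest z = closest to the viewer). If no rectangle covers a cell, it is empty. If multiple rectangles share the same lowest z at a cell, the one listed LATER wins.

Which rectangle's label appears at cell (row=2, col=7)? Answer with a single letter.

Check cell (2,7):
  A: rows 2-3 cols 7-8 z=7 -> covers; best now A (z=7)
  B: rows 0-2 cols 1-5 -> outside (col miss)
  C: rows 3-6 cols 1-4 -> outside (row miss)
  D: rows 2-5 cols 4-7 z=3 -> covers; best now D (z=3)
  E: rows 4-5 cols 6-7 -> outside (row miss)
Winner: D at z=3

Answer: D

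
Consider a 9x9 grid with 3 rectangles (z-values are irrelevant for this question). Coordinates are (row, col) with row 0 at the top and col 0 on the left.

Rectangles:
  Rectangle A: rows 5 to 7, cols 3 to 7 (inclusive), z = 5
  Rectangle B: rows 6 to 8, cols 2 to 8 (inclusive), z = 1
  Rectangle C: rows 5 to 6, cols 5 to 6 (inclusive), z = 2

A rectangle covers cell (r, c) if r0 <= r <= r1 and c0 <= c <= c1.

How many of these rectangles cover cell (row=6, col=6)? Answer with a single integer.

Answer: 3

Derivation:
Check cell (6,6):
  A: rows 5-7 cols 3-7 -> covers
  B: rows 6-8 cols 2-8 -> covers
  C: rows 5-6 cols 5-6 -> covers
Count covering = 3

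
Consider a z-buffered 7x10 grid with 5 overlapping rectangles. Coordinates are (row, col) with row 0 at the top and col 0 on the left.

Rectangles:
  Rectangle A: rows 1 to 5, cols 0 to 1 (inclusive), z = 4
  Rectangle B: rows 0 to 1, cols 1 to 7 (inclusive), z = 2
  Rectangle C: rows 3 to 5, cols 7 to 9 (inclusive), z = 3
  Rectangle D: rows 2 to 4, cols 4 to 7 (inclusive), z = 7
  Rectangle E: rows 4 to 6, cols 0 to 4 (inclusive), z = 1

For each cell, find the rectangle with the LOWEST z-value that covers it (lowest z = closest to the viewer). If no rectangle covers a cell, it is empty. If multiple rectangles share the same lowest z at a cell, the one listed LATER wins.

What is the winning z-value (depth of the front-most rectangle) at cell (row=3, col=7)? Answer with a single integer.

Check cell (3,7):
  A: rows 1-5 cols 0-1 -> outside (col miss)
  B: rows 0-1 cols 1-7 -> outside (row miss)
  C: rows 3-5 cols 7-9 z=3 -> covers; best now C (z=3)
  D: rows 2-4 cols 4-7 z=7 -> covers; best now C (z=3)
  E: rows 4-6 cols 0-4 -> outside (row miss)
Winner: C at z=3

Answer: 3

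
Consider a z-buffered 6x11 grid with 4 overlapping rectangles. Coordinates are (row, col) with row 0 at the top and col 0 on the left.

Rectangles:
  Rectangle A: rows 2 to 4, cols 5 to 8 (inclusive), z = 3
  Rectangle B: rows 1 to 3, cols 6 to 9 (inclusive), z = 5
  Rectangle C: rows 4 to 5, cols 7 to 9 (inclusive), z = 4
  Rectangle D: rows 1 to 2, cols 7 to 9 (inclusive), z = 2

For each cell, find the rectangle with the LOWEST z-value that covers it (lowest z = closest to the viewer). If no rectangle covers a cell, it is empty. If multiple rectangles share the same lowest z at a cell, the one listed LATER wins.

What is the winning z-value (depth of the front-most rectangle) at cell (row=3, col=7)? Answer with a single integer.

Check cell (3,7):
  A: rows 2-4 cols 5-8 z=3 -> covers; best now A (z=3)
  B: rows 1-3 cols 6-9 z=5 -> covers; best now A (z=3)
  C: rows 4-5 cols 7-9 -> outside (row miss)
  D: rows 1-2 cols 7-9 -> outside (row miss)
Winner: A at z=3

Answer: 3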